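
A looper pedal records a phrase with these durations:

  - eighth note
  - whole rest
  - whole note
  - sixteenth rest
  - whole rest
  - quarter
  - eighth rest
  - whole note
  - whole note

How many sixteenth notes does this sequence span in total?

Convert each value to sixteenth notes: eighth note = 2; whole rest = 16; whole note = 16; sixteenth rest = 1; whole rest = 16; quarter = 4; eighth rest = 2; whole note = 16; whole note = 16.
Altogether 2 + 16 + 16 + 1 + 16 + 4 + 2 + 16 + 16 = 89 sixteenth notes.

89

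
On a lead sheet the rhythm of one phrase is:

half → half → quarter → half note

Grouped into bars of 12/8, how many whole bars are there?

1

One bar of 12/8 = 6 quarter notes.
Each duration in quarter notes: half = 2; half = 2; quarter = 1; half note = 2.
Sum: 2 + 2 + 1 + 2 = 7.
7 ÷ 6 = 1 complete bar with 1 left over.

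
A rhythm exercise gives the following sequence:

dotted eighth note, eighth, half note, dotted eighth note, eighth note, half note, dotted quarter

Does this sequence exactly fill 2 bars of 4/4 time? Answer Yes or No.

Yes

One bar of 4/4 = 16 sixteenth notes, so 2 bars = 32.
In sixteenth notes: dotted eighth note = 3; eighth = 2; half note = 8; dotted eighth note = 3; eighth note = 2; half note = 8; dotted quarter = 6.
Sum: 3 + 2 + 8 + 3 + 2 + 8 + 6 = 32.
32 equals 32, so the answer is Yes.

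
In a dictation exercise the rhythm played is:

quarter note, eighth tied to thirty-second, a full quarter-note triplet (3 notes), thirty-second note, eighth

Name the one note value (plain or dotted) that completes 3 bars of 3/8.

sixteenth note

3 bars of 3/8 = 36 thirty-second notes.
Convert each value to thirty-second notes: quarter note = 8; eighth tied to thirty-second (eighth + thirty-second) = 5; a full quarter-note triplet (3 notes) (three triplet quarters span one half) = 16; thirty-second note = 1; eighth = 4.
Sum: 8 + 5 + 16 + 1 + 4 = 34.
Remaining: 36 − 34 = 2 thirty-second notes, which is a sixteenth note.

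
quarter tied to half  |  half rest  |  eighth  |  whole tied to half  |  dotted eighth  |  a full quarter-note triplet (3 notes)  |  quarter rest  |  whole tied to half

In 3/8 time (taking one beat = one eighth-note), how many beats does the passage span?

One eighth-note beat = 2 sixteenth notes.
In sixteenth notes: quarter tied to half (quarter + half) = 12; half rest = 8; eighth = 2; whole tied to half (whole + half) = 24; dotted eighth = 3; a full quarter-note triplet (3 notes) (three triplet quarters span one half) = 8; quarter rest = 4; whole tied to half (whole + half) = 24.
Altogether 12 + 8 + 2 + 24 + 3 + 8 + 4 + 24 = 85.
85 ÷ 2 = 42.5 beats.

42.5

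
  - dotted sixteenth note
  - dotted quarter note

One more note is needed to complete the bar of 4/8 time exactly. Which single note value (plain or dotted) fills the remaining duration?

thirty-second note

The bar of 4/8 = 16 thirty-second notes.
Express everything in thirty-second notes: dotted sixteenth note = 3; dotted quarter note = 12.
Total: 3 + 12 = 15.
Remaining: 16 − 15 = 1 thirty-second note, which is a thirty-second note.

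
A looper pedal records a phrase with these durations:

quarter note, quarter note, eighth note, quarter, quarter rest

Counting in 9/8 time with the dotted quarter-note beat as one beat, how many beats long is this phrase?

3

One dotted quarter-note beat = 3 eighth notes.
Express everything in eighth notes: quarter note = 2; quarter note = 2; eighth note = 1; quarter = 2; quarter rest = 2.
Altogether 2 + 2 + 1 + 2 + 2 = 9.
9 ÷ 3 = 3 beats.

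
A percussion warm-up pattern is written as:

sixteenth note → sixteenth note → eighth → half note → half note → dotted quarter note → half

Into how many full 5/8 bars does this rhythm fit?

One bar of 5/8 = 10 sixteenth notes.
Working in sixteenth notes: sixteenth note = 1; sixteenth note = 1; eighth = 2; half note = 8; half note = 8; dotted quarter note = 6; half = 8.
Altogether 1 + 1 + 2 + 8 + 8 + 6 + 8 = 34.
34 ÷ 10 = 3 complete bars with 4 left over.

3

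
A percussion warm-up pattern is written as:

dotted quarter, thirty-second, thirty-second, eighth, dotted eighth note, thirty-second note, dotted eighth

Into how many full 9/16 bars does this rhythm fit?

1

One bar of 9/16 = 18 thirty-second notes.
Convert each value to thirty-second notes: dotted quarter = 12; thirty-second = 1; thirty-second = 1; eighth = 4; dotted eighth note = 6; thirty-second note = 1; dotted eighth = 6.
Sum: 12 + 1 + 1 + 4 + 6 + 1 + 6 = 31.
31 ÷ 18 = 1 complete bar with 13 left over.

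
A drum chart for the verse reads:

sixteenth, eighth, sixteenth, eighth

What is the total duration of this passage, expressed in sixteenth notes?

6

Working in sixteenth notes: sixteenth = 1; eighth = 2; sixteenth = 1; eighth = 2.
Total: 1 + 2 + 1 + 2 = 6 sixteenth notes.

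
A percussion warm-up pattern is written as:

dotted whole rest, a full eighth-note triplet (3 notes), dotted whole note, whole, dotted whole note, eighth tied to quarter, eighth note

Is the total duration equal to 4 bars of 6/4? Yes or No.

One bar of 6/4 = 12 eighth notes, so 4 bars = 48.
Each duration in eighth notes: dotted whole rest = 12; a full eighth-note triplet (3 notes) (three triplet eighths span one quarter) = 2; dotted whole note = 12; whole = 8; dotted whole note = 12; eighth tied to quarter (eighth + quarter) = 3; eighth note = 1.
Sum: 12 + 2 + 12 + 8 + 12 + 3 + 1 = 50.
50 exceeds 48, so the answer is No.

No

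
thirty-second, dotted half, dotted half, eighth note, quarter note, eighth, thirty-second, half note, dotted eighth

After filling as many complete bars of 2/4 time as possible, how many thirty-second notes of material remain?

8

One bar of 2/4 = 16 thirty-second notes.
In thirty-second notes: thirty-second = 1; dotted half = 24; dotted half = 24; eighth note = 4; quarter note = 8; eighth = 4; thirty-second = 1; half note = 16; dotted eighth = 6.
Altogether 1 + 24 + 24 + 4 + 8 + 4 + 1 + 16 + 6 = 88.
88 ÷ 16 = 5 complete bars with 8 thirty-second notes remaining.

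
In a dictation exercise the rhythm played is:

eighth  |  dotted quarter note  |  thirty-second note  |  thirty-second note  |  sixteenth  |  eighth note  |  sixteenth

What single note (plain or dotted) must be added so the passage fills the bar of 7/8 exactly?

sixteenth note

The bar of 7/8 = 28 thirty-second notes.
Convert each value to thirty-second notes: eighth = 4; dotted quarter note = 12; thirty-second note = 1; thirty-second note = 1; sixteenth = 2; eighth note = 4; sixteenth = 2.
Sum: 4 + 12 + 1 + 1 + 2 + 4 + 2 = 26.
Remaining: 28 − 26 = 2 thirty-second notes, which is a sixteenth note.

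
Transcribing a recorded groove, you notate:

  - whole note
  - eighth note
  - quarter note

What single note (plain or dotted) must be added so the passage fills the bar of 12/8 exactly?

The bar of 12/8 = 12 eighth notes.
Each duration in eighth notes: whole note = 8; eighth note = 1; quarter note = 2.
Altogether 8 + 1 + 2 = 11.
Remaining: 12 − 11 = 1 eighth note, which is a eighth note.

eighth note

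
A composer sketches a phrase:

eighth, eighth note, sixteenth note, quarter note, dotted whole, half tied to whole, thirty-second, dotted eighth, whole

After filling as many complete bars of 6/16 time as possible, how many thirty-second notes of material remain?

One bar of 6/16 = 12 thirty-second notes.
Each duration in thirty-second notes: eighth = 4; eighth note = 4; sixteenth note = 2; quarter note = 8; dotted whole = 48; half tied to whole (half + whole) = 48; thirty-second = 1; dotted eighth = 6; whole = 32.
Total: 4 + 4 + 2 + 8 + 48 + 48 + 1 + 6 + 32 = 153.
153 ÷ 12 = 12 complete bars with 9 thirty-second notes remaining.

9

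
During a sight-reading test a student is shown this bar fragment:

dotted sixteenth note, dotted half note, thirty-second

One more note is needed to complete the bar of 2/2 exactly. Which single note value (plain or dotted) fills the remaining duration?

eighth note

The bar of 2/2 = 32 thirty-second notes.
Each duration in thirty-second notes: dotted sixteenth note = 3; dotted half note = 24; thirty-second = 1.
Altogether 3 + 24 + 1 = 28.
Remaining: 32 − 28 = 4 thirty-second notes, which is a eighth note.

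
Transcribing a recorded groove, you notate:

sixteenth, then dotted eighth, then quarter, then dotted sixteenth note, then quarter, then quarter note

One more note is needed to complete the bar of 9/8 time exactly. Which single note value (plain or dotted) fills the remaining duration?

The bar of 9/8 = 36 thirty-second notes.
In thirty-second notes: sixteenth = 2; dotted eighth = 6; quarter = 8; dotted sixteenth note = 3; quarter = 8; quarter note = 8.
Total: 2 + 6 + 8 + 3 + 8 + 8 = 35.
Remaining: 36 − 35 = 1 thirty-second note, which is a thirty-second note.

thirty-second note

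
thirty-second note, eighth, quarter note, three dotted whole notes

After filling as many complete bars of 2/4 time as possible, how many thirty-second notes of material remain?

One bar of 2/4 = 16 thirty-second notes.
In thirty-second notes: thirty-second note = 1; eighth = 4; quarter note = 8; dotted whole note = 48; dotted whole note = 48; dotted whole note = 48.
Altogether 1 + 4 + 8 + 48 + 48 + 48 = 157.
157 ÷ 16 = 9 complete bars with 13 thirty-second notes remaining.

13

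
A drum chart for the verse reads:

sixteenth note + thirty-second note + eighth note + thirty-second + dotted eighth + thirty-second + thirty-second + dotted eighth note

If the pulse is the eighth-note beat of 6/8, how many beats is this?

One eighth-note beat = 4 thirty-second notes.
In thirty-second notes: sixteenth note = 2; thirty-second note = 1; eighth note = 4; thirty-second = 1; dotted eighth = 6; thirty-second = 1; thirty-second = 1; dotted eighth note = 6.
Total: 2 + 1 + 4 + 1 + 6 + 1 + 1 + 6 = 22.
22 ÷ 4 = 5.5 beats.

5.5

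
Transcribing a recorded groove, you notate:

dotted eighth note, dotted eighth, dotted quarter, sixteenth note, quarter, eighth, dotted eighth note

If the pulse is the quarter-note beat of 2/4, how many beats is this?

5.5

One quarter-note beat = 4 sixteenth notes.
Express everything in sixteenth notes: dotted eighth note = 3; dotted eighth = 3; dotted quarter = 6; sixteenth note = 1; quarter = 4; eighth = 2; dotted eighth note = 3.
Sum: 3 + 3 + 6 + 1 + 4 + 2 + 3 = 22.
22 ÷ 4 = 5.5 beats.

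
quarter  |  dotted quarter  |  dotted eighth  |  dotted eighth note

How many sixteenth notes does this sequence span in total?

In sixteenth notes: quarter = 4; dotted quarter = 6; dotted eighth = 3; dotted eighth note = 3.
Altogether 4 + 6 + 3 + 3 = 16 sixteenth notes.

16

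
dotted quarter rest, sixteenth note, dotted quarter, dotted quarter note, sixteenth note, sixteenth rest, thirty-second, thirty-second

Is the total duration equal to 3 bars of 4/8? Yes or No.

One bar of 4/8 = 16 thirty-second notes, so 3 bars = 48.
In thirty-second notes: dotted quarter rest = 12; sixteenth note = 2; dotted quarter = 12; dotted quarter note = 12; sixteenth note = 2; sixteenth rest = 2; thirty-second = 1; thirty-second = 1.
Altogether 12 + 2 + 12 + 12 + 2 + 2 + 1 + 1 = 44.
44 falls short of 48, so the answer is No.

No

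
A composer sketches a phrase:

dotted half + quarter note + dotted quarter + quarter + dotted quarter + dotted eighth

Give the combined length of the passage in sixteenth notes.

35

Each duration in sixteenth notes: dotted half = 12; quarter note = 4; dotted quarter = 6; quarter = 4; dotted quarter = 6; dotted eighth = 3.
Sum: 12 + 4 + 6 + 4 + 6 + 3 = 35 sixteenth notes.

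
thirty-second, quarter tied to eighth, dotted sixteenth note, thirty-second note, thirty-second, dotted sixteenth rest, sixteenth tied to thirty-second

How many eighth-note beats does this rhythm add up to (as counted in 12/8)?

6

One eighth-note beat = 4 thirty-second notes.
In thirty-second notes: thirty-second = 1; quarter tied to eighth (quarter + eighth) = 12; dotted sixteenth note = 3; thirty-second note = 1; thirty-second = 1; dotted sixteenth rest = 3; sixteenth tied to thirty-second (sixteenth + thirty-second) = 3.
Altogether 1 + 12 + 3 + 1 + 1 + 3 + 3 = 24.
24 ÷ 4 = 6 beats.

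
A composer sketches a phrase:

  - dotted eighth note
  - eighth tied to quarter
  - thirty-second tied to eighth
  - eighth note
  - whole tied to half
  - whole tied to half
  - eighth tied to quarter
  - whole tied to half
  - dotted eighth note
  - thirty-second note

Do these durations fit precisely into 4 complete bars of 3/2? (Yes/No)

One bar of 3/2 = 48 thirty-second notes, so 4 bars = 192.
Express everything in thirty-second notes: dotted eighth note = 6; eighth tied to quarter (eighth + quarter) = 12; thirty-second tied to eighth (thirty-second + eighth) = 5; eighth note = 4; whole tied to half (whole + half) = 48; whole tied to half (whole + half) = 48; eighth tied to quarter (eighth + quarter) = 12; whole tied to half (whole + half) = 48; dotted eighth note = 6; thirty-second note = 1.
Altogether 6 + 12 + 5 + 4 + 48 + 48 + 12 + 48 + 6 + 1 = 190.
190 falls short of 192, so the answer is No.

No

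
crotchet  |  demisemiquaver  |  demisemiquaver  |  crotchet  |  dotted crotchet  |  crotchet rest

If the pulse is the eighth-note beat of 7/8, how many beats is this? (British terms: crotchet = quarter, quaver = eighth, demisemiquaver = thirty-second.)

9.5

One eighth-note beat = 4 thirty-second notes.
Convert each value to thirty-second notes: crotchet = 8; demisemiquaver = 1; demisemiquaver = 1; crotchet = 8; dotted crotchet = 12; crotchet rest = 8.
Adding: 8 + 1 + 1 + 8 + 12 + 8 = 38.
38 ÷ 4 = 9.5 beats.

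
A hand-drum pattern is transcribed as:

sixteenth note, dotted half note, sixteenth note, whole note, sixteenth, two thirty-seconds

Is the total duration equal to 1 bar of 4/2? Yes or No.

One bar of 4/2 = 64 thirty-second notes.
In thirty-second notes: sixteenth note = 2; dotted half note = 24; sixteenth note = 2; whole note = 32; sixteenth = 2; thirty-second = 1; thirty-second = 1.
Total: 2 + 24 + 2 + 32 + 2 + 1 + 1 = 64.
64 equals 64, so the answer is Yes.

Yes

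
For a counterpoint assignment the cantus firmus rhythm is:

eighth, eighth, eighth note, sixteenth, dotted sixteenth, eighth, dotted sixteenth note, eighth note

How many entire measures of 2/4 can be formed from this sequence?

One bar of 2/4 = 16 thirty-second notes.
In thirty-second notes: eighth = 4; eighth = 4; eighth note = 4; sixteenth = 2; dotted sixteenth = 3; eighth = 4; dotted sixteenth note = 3; eighth note = 4.
Total: 4 + 4 + 4 + 2 + 3 + 4 + 3 + 4 = 28.
28 ÷ 16 = 1 complete bar with 12 left over.

1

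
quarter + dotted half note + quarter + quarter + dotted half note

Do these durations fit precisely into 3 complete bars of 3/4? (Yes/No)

One bar of 3/4 = 3 quarter notes, so 3 bars = 9.
Working in quarter notes: quarter = 1; dotted half note = 3; quarter = 1; quarter = 1; dotted half note = 3.
Total: 1 + 3 + 1 + 1 + 3 = 9.
9 equals 9, so the answer is Yes.

Yes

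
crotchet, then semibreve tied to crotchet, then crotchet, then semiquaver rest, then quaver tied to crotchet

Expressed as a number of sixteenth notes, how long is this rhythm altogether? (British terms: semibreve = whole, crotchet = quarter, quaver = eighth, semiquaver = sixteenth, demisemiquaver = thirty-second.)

35

In sixteenth notes: crotchet = 4; semibreve tied to crotchet (semibreve + crotchet) = 20; crotchet = 4; semiquaver rest = 1; quaver tied to crotchet (quaver + crotchet) = 6.
Adding: 4 + 20 + 4 + 1 + 6 = 35 sixteenth notes.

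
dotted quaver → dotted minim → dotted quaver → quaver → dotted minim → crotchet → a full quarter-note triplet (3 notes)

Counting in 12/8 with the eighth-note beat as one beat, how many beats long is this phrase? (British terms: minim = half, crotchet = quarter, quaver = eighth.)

22

One eighth-note beat = 2 sixteenth notes.
Convert each value to sixteenth notes: dotted quaver = 3; dotted minim = 12; dotted quaver = 3; quaver = 2; dotted minim = 12; crotchet = 4; a full quarter-note triplet (3 notes) (three triplet quarters span one half) = 8.
Adding: 3 + 12 + 3 + 2 + 12 + 4 + 8 = 44.
44 ÷ 2 = 22 beats.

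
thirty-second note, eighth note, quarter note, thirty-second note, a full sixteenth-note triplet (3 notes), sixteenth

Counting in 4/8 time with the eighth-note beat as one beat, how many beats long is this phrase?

One eighth-note beat = 4 thirty-second notes.
Each duration in thirty-second notes: thirty-second note = 1; eighth note = 4; quarter note = 8; thirty-second note = 1; a full sixteenth-note triplet (3 notes) (three triplet sixteenths span one eighth) = 4; sixteenth = 2.
Sum: 1 + 4 + 8 + 1 + 4 + 2 = 20.
20 ÷ 4 = 5 beats.

5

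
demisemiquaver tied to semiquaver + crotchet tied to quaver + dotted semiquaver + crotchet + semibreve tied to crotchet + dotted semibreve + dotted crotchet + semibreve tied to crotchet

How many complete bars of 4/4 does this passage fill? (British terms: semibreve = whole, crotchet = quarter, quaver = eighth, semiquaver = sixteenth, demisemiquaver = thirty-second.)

One bar of 4/4 = 32 thirty-second notes.
Working in thirty-second notes: demisemiquaver tied to semiquaver (demisemiquaver + semiquaver) = 3; crotchet tied to quaver (crotchet + quaver) = 12; dotted semiquaver = 3; crotchet = 8; semibreve tied to crotchet (semibreve + crotchet) = 40; dotted semibreve = 48; dotted crotchet = 12; semibreve tied to crotchet (semibreve + crotchet) = 40.
Altogether 3 + 12 + 3 + 8 + 40 + 48 + 12 + 40 = 166.
166 ÷ 32 = 5 complete bars with 6 left over.

5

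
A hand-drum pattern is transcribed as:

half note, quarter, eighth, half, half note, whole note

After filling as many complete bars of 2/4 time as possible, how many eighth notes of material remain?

3

One bar of 2/4 = 4 eighth notes.
Working in eighth notes: half note = 4; quarter = 2; eighth = 1; half = 4; half note = 4; whole note = 8.
Total: 4 + 2 + 1 + 4 + 4 + 8 = 23.
23 ÷ 4 = 5 complete bars with 3 eighth notes remaining.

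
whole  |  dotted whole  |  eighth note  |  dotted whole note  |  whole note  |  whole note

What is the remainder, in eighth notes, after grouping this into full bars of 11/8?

5

One bar of 11/8 = 11 eighth notes.
Working in eighth notes: whole = 8; dotted whole = 12; eighth note = 1; dotted whole note = 12; whole note = 8; whole note = 8.
Adding: 8 + 12 + 1 + 12 + 8 + 8 = 49.
49 ÷ 11 = 4 complete bars with 5 eighth notes remaining.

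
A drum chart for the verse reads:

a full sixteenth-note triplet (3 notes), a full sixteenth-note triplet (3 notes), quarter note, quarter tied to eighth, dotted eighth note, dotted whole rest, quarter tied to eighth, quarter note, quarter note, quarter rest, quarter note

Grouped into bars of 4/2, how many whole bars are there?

1

One bar of 4/2 = 32 sixteenth notes.
In sixteenth notes: a full sixteenth-note triplet (3 notes) (three triplet sixteenths span one eighth) = 2; a full sixteenth-note triplet (3 notes) (three triplet sixteenths span one eighth) = 2; quarter note = 4; quarter tied to eighth (quarter + eighth) = 6; dotted eighth note = 3; dotted whole rest = 24; quarter tied to eighth (quarter + eighth) = 6; quarter note = 4; quarter note = 4; quarter rest = 4; quarter note = 4.
Sum: 2 + 2 + 4 + 6 + 3 + 24 + 6 + 4 + 4 + 4 + 4 = 63.
63 ÷ 32 = 1 complete bar with 31 left over.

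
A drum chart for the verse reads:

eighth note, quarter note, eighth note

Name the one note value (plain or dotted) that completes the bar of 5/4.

dotted half note

The bar of 5/4 = 10 eighth notes.
In eighth notes: eighth note = 1; quarter note = 2; eighth note = 1.
Total: 1 + 2 + 1 = 4.
Remaining: 10 − 4 = 6 eighth notes, which is a dotted half note.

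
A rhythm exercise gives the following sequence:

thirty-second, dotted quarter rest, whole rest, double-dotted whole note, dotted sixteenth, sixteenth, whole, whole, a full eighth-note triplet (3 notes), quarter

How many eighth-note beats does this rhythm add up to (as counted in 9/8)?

One eighth-note beat = 4 thirty-second notes.
Convert each value to thirty-second notes: thirty-second = 1; dotted quarter rest = 12; whole rest = 32; double-dotted whole note = 56; dotted sixteenth = 3; sixteenth = 2; whole = 32; whole = 32; a full eighth-note triplet (3 notes) (three triplet eighths span one quarter) = 8; quarter = 8.
Sum: 1 + 12 + 32 + 56 + 3 + 2 + 32 + 32 + 8 + 8 = 186.
186 ÷ 4 = 46.5 beats.

46.5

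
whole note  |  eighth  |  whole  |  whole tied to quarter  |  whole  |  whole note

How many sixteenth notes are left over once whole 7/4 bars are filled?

One bar of 7/4 = 14 eighth notes.
Working in eighth notes: whole note = 8; eighth = 1; whole = 8; whole tied to quarter (whole + quarter) = 10; whole = 8; whole note = 8.
Sum: 8 + 1 + 8 + 10 + 8 + 8 = 43.
43 ÷ 14 = 3 complete bars with 1 eighth note remaining = 2 sixteenth notes.

2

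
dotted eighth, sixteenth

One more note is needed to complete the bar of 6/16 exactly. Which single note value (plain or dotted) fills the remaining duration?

The bar of 6/16 = 6 sixteenth notes.
In sixteenth notes: dotted eighth = 3; sixteenth = 1.
Altogether 3 + 1 = 4.
Remaining: 6 − 4 = 2 sixteenth notes, which is a eighth note.

eighth note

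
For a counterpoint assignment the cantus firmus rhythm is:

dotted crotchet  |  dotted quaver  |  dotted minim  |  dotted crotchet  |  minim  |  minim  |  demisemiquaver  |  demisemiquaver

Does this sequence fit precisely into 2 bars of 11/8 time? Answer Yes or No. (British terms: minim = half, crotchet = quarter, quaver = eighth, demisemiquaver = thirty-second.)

Yes

One bar of 11/8 = 44 thirty-second notes, so 2 bars = 88.
Convert each value to thirty-second notes: dotted crotchet = 12; dotted quaver = 6; dotted minim = 24; dotted crotchet = 12; minim = 16; minim = 16; demisemiquaver = 1; demisemiquaver = 1.
Altogether 12 + 6 + 24 + 12 + 16 + 16 + 1 + 1 = 88.
88 equals 88, so the answer is Yes.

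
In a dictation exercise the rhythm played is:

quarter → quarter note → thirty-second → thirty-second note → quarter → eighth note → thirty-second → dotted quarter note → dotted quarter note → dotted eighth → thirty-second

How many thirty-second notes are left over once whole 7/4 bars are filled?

6

One bar of 7/4 = 56 thirty-second notes.
In thirty-second notes: quarter = 8; quarter note = 8; thirty-second = 1; thirty-second note = 1; quarter = 8; eighth note = 4; thirty-second = 1; dotted quarter note = 12; dotted quarter note = 12; dotted eighth = 6; thirty-second = 1.
Altogether 8 + 8 + 1 + 1 + 8 + 4 + 1 + 12 + 12 + 6 + 1 = 62.
62 ÷ 56 = 1 complete bar with 6 thirty-second notes remaining.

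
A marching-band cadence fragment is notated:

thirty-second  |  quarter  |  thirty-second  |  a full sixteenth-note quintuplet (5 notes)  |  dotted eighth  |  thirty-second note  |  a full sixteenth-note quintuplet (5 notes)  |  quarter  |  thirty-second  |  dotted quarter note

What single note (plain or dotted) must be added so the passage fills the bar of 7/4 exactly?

The bar of 7/4 = 56 thirty-second notes.
Working in thirty-second notes: thirty-second = 1; quarter = 8; thirty-second = 1; a full sixteenth-note quintuplet (5 notes) (five quintuplet sixteenths span one quarter) = 8; dotted eighth = 6; thirty-second note = 1; a full sixteenth-note quintuplet (5 notes) (five quintuplet sixteenths span one quarter) = 8; quarter = 8; thirty-second = 1; dotted quarter note = 12.
Altogether 1 + 8 + 1 + 8 + 6 + 1 + 8 + 8 + 1 + 12 = 54.
Remaining: 56 − 54 = 2 thirty-second notes, which is a sixteenth note.

sixteenth note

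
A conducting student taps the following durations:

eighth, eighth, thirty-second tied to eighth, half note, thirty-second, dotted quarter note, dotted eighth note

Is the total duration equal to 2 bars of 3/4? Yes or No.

Yes

One bar of 3/4 = 24 thirty-second notes, so 2 bars = 48.
Express everything in thirty-second notes: eighth = 4; eighth = 4; thirty-second tied to eighth (thirty-second + eighth) = 5; half note = 16; thirty-second = 1; dotted quarter note = 12; dotted eighth note = 6.
Adding: 4 + 4 + 5 + 16 + 1 + 12 + 6 = 48.
48 equals 48, so the answer is Yes.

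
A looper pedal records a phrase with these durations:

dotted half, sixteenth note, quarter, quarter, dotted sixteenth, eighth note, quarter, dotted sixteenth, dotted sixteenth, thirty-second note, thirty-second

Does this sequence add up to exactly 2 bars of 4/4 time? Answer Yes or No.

One bar of 4/4 = 32 thirty-second notes, so 2 bars = 64.
Working in thirty-second notes: dotted half = 24; sixteenth note = 2; quarter = 8; quarter = 8; dotted sixteenth = 3; eighth note = 4; quarter = 8; dotted sixteenth = 3; dotted sixteenth = 3; thirty-second note = 1; thirty-second = 1.
Adding: 24 + 2 + 8 + 8 + 3 + 4 + 8 + 3 + 3 + 1 + 1 = 65.
65 exceeds 64, so the answer is No.

No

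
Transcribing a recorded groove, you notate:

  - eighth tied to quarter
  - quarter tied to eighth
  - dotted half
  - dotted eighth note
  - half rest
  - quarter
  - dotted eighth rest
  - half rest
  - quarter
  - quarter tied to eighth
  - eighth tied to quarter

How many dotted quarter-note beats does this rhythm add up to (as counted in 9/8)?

11

One dotted quarter-note beat = 6 sixteenth notes.
Express everything in sixteenth notes: eighth tied to quarter (eighth + quarter) = 6; quarter tied to eighth (quarter + eighth) = 6; dotted half = 12; dotted eighth note = 3; half rest = 8; quarter = 4; dotted eighth rest = 3; half rest = 8; quarter = 4; quarter tied to eighth (quarter + eighth) = 6; eighth tied to quarter (eighth + quarter) = 6.
Adding: 6 + 6 + 12 + 3 + 8 + 4 + 3 + 8 + 4 + 6 + 6 = 66.
66 ÷ 6 = 11 beats.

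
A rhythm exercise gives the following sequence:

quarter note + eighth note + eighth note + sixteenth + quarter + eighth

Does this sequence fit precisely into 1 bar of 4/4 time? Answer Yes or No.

One bar of 4/4 = 16 sixteenth notes.
Working in sixteenth notes: quarter note = 4; eighth note = 2; eighth note = 2; sixteenth = 1; quarter = 4; eighth = 2.
Adding: 4 + 2 + 2 + 1 + 4 + 2 = 15.
15 falls short of 16, so the answer is No.

No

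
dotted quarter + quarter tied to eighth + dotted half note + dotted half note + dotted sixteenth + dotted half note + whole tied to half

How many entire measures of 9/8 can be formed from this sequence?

4

One bar of 9/8 = 36 thirty-second notes.
In thirty-second notes: dotted quarter = 12; quarter tied to eighth (quarter + eighth) = 12; dotted half note = 24; dotted half note = 24; dotted sixteenth = 3; dotted half note = 24; whole tied to half (whole + half) = 48.
Altogether 12 + 12 + 24 + 24 + 3 + 24 + 48 = 147.
147 ÷ 36 = 4 complete bars with 3 left over.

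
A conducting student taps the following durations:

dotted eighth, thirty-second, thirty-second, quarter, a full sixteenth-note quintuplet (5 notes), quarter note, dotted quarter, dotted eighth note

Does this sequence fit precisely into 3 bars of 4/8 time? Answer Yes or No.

No

One bar of 4/8 = 16 thirty-second notes, so 3 bars = 48.
Working in thirty-second notes: dotted eighth = 6; thirty-second = 1; thirty-second = 1; quarter = 8; a full sixteenth-note quintuplet (5 notes) (five quintuplet sixteenths span one quarter) = 8; quarter note = 8; dotted quarter = 12; dotted eighth note = 6.
Sum: 6 + 1 + 1 + 8 + 8 + 8 + 12 + 6 = 50.
50 exceeds 48, so the answer is No.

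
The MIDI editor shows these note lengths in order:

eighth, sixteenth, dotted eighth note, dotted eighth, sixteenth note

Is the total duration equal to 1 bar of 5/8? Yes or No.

One bar of 5/8 = 10 sixteenth notes.
Working in sixteenth notes: eighth = 2; sixteenth = 1; dotted eighth note = 3; dotted eighth = 3; sixteenth note = 1.
Sum: 2 + 1 + 3 + 3 + 1 = 10.
10 equals 10, so the answer is Yes.

Yes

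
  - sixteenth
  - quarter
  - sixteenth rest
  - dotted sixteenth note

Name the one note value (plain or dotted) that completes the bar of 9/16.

dotted sixteenth note

The bar of 9/16 = 18 thirty-second notes.
Express everything in thirty-second notes: sixteenth = 2; quarter = 8; sixteenth rest = 2; dotted sixteenth note = 3.
Total: 2 + 8 + 2 + 3 = 15.
Remaining: 18 − 15 = 3 thirty-second notes, which is a dotted sixteenth note.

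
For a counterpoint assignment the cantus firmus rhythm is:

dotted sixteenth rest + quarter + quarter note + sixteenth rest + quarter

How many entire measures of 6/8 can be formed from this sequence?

One bar of 6/8 = 24 thirty-second notes.
Each duration in thirty-second notes: dotted sixteenth rest = 3; quarter = 8; quarter note = 8; sixteenth rest = 2; quarter = 8.
Sum: 3 + 8 + 8 + 2 + 8 = 29.
29 ÷ 24 = 1 complete bar with 5 left over.

1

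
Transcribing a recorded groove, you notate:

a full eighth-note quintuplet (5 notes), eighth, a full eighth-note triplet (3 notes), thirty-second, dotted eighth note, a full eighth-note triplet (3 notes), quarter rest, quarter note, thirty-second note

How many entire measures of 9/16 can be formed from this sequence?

One bar of 9/16 = 18 thirty-second notes.
Convert each value to thirty-second notes: a full eighth-note quintuplet (5 notes) (five quintuplet eighths span one half) = 16; eighth = 4; a full eighth-note triplet (3 notes) (three triplet eighths span one quarter) = 8; thirty-second = 1; dotted eighth note = 6; a full eighth-note triplet (3 notes) (three triplet eighths span one quarter) = 8; quarter rest = 8; quarter note = 8; thirty-second note = 1.
Sum: 16 + 4 + 8 + 1 + 6 + 8 + 8 + 8 + 1 = 60.
60 ÷ 18 = 3 complete bars with 6 left over.

3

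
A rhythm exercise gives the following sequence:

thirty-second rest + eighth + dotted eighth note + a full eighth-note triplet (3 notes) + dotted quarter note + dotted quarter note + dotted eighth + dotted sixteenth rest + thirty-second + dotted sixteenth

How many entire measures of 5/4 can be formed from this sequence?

One bar of 5/4 = 40 thirty-second notes.
Working in thirty-second notes: thirty-second rest = 1; eighth = 4; dotted eighth note = 6; a full eighth-note triplet (3 notes) (three triplet eighths span one quarter) = 8; dotted quarter note = 12; dotted quarter note = 12; dotted eighth = 6; dotted sixteenth rest = 3; thirty-second = 1; dotted sixteenth = 3.
Sum: 1 + 4 + 6 + 8 + 12 + 12 + 6 + 3 + 1 + 3 = 56.
56 ÷ 40 = 1 complete bar with 16 left over.

1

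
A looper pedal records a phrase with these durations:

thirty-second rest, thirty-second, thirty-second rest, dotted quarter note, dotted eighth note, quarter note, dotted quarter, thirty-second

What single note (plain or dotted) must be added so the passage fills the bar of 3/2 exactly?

The bar of 3/2 = 48 thirty-second notes.
Each duration in thirty-second notes: thirty-second rest = 1; thirty-second = 1; thirty-second rest = 1; dotted quarter note = 12; dotted eighth note = 6; quarter note = 8; dotted quarter = 12; thirty-second = 1.
Total: 1 + 1 + 1 + 12 + 6 + 8 + 12 + 1 = 42.
Remaining: 48 − 42 = 6 thirty-second notes, which is a dotted eighth note.

dotted eighth note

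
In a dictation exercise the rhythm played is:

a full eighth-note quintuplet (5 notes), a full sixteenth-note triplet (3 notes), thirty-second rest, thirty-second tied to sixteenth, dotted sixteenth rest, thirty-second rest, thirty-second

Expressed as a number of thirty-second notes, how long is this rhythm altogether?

29

Working in thirty-second notes: a full eighth-note quintuplet (5 notes) (five quintuplet eighths span one half) = 16; a full sixteenth-note triplet (3 notes) (three triplet sixteenths span one eighth) = 4; thirty-second rest = 1; thirty-second tied to sixteenth (thirty-second + sixteenth) = 3; dotted sixteenth rest = 3; thirty-second rest = 1; thirty-second = 1.
Altogether 16 + 4 + 1 + 3 + 3 + 1 + 1 = 29 thirty-second notes.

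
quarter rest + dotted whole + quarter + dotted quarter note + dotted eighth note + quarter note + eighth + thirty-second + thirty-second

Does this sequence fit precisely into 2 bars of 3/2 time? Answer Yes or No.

Yes

One bar of 3/2 = 48 thirty-second notes, so 2 bars = 96.
Working in thirty-second notes: quarter rest = 8; dotted whole = 48; quarter = 8; dotted quarter note = 12; dotted eighth note = 6; quarter note = 8; eighth = 4; thirty-second = 1; thirty-second = 1.
Sum: 8 + 48 + 8 + 12 + 6 + 8 + 4 + 1 + 1 = 96.
96 equals 96, so the answer is Yes.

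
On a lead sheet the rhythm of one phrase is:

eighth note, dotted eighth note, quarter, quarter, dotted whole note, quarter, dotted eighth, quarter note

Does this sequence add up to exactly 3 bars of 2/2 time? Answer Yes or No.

One bar of 2/2 = 16 sixteenth notes, so 3 bars = 48.
Express everything in sixteenth notes: eighth note = 2; dotted eighth note = 3; quarter = 4; quarter = 4; dotted whole note = 24; quarter = 4; dotted eighth = 3; quarter note = 4.
Altogether 2 + 3 + 4 + 4 + 24 + 4 + 3 + 4 = 48.
48 equals 48, so the answer is Yes.

Yes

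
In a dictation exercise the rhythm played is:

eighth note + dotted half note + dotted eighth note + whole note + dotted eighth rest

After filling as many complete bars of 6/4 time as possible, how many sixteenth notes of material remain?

One bar of 6/4 = 24 sixteenth notes.
Working in sixteenth notes: eighth note = 2; dotted half note = 12; dotted eighth note = 3; whole note = 16; dotted eighth rest = 3.
Sum: 2 + 12 + 3 + 16 + 3 = 36.
36 ÷ 24 = 1 complete bar with 12 sixteenth notes remaining.

12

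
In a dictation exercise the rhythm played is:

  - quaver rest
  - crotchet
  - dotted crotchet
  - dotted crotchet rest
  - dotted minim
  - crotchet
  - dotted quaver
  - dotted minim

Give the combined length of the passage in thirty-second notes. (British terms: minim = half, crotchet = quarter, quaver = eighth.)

Convert each value to thirty-second notes: quaver rest = 4; crotchet = 8; dotted crotchet = 12; dotted crotchet rest = 12; dotted minim = 24; crotchet = 8; dotted quaver = 6; dotted minim = 24.
Altogether 4 + 8 + 12 + 12 + 24 + 8 + 6 + 24 = 98 thirty-second notes.

98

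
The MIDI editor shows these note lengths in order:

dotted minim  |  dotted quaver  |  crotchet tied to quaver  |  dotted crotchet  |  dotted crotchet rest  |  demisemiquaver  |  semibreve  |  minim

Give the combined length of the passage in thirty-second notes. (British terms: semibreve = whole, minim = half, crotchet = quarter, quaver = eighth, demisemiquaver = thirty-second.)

115

Convert each value to thirty-second notes: dotted minim = 24; dotted quaver = 6; crotchet tied to quaver (crotchet + quaver) = 12; dotted crotchet = 12; dotted crotchet rest = 12; demisemiquaver = 1; semibreve = 32; minim = 16.
Total: 24 + 6 + 12 + 12 + 12 + 1 + 32 + 16 = 115 thirty-second notes.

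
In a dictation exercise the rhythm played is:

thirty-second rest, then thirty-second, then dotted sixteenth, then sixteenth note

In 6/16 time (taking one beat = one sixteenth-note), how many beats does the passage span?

3.5

One sixteenth-note beat = 2 thirty-second notes.
Working in thirty-second notes: thirty-second rest = 1; thirty-second = 1; dotted sixteenth = 3; sixteenth note = 2.
Adding: 1 + 1 + 3 + 2 = 7.
7 ÷ 2 = 3.5 beats.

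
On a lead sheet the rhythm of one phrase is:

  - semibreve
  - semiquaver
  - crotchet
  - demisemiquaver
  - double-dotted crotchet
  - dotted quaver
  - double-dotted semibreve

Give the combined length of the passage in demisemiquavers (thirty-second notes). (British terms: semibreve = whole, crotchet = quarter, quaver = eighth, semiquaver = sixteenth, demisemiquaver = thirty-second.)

119

In thirty-second notes: semibreve = 32; semiquaver = 2; crotchet = 8; demisemiquaver = 1; double-dotted crotchet = 14; dotted quaver = 6; double-dotted semibreve = 56.
Adding: 32 + 2 + 8 + 1 + 14 + 6 + 56 = 119 thirty-second notes.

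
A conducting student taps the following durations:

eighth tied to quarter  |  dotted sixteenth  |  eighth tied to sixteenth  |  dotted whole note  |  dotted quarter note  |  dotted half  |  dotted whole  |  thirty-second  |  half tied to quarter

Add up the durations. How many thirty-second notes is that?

Convert each value to thirty-second notes: eighth tied to quarter (eighth + quarter) = 12; dotted sixteenth = 3; eighth tied to sixteenth (eighth + sixteenth) = 6; dotted whole note = 48; dotted quarter note = 12; dotted half = 24; dotted whole = 48; thirty-second = 1; half tied to quarter (half + quarter) = 24.
Adding: 12 + 3 + 6 + 48 + 12 + 24 + 48 + 1 + 24 = 178 thirty-second notes.

178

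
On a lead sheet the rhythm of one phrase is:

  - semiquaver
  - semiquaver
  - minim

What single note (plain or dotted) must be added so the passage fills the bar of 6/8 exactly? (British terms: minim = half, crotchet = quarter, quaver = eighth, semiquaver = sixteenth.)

The bar of 6/8 = 12 sixteenth notes.
Each duration in sixteenth notes: semiquaver = 1; semiquaver = 1; minim = 8.
Adding: 1 + 1 + 8 = 10.
Remaining: 12 − 10 = 2 sixteenth notes, which is a eighth note.

eighth note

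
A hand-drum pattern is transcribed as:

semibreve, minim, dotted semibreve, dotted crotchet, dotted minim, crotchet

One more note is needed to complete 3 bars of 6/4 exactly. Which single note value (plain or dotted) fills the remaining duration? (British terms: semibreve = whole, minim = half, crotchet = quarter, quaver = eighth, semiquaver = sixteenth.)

3 bars of 6/4 = 36 eighth notes.
Working in eighth notes: semibreve = 8; minim = 4; dotted semibreve = 12; dotted crotchet = 3; dotted minim = 6; crotchet = 2.
Adding: 8 + 4 + 12 + 3 + 6 + 2 = 35.
Remaining: 36 − 35 = 1 eighth note, which is a eighth note.

eighth note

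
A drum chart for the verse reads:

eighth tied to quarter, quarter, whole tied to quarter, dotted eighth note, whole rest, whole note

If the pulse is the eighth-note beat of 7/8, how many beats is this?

32.5

One eighth-note beat = 2 sixteenth notes.
Convert each value to sixteenth notes: eighth tied to quarter (eighth + quarter) = 6; quarter = 4; whole tied to quarter (whole + quarter) = 20; dotted eighth note = 3; whole rest = 16; whole note = 16.
Adding: 6 + 4 + 20 + 3 + 16 + 16 = 65.
65 ÷ 2 = 32.5 beats.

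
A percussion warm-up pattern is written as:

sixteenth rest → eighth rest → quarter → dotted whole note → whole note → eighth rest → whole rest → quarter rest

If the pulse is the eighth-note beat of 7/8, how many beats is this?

One eighth-note beat = 2 sixteenth notes.
Each duration in sixteenth notes: sixteenth rest = 1; eighth rest = 2; quarter = 4; dotted whole note = 24; whole note = 16; eighth rest = 2; whole rest = 16; quarter rest = 4.
Adding: 1 + 2 + 4 + 24 + 16 + 2 + 16 + 4 = 69.
69 ÷ 2 = 34.5 beats.

34.5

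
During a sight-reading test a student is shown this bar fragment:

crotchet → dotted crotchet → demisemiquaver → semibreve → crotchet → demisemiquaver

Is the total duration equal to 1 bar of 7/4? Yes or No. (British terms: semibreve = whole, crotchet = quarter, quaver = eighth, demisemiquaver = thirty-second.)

One bar of 7/4 = 56 thirty-second notes.
Express everything in thirty-second notes: crotchet = 8; dotted crotchet = 12; demisemiquaver = 1; semibreve = 32; crotchet = 8; demisemiquaver = 1.
Adding: 8 + 12 + 1 + 32 + 8 + 1 = 62.
62 exceeds 56, so the answer is No.

No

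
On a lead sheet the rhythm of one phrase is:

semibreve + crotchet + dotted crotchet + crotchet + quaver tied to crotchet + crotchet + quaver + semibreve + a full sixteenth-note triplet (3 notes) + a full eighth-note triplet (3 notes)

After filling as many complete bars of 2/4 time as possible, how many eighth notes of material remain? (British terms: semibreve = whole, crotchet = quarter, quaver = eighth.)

One bar of 2/4 = 4 eighth notes.
Each duration in eighth notes: semibreve = 8; crotchet = 2; dotted crotchet = 3; crotchet = 2; quaver tied to crotchet (quaver + crotchet) = 3; crotchet = 2; quaver = 1; semibreve = 8; a full sixteenth-note triplet (3 notes) (three triplet sixteenths span one eighth) = 1; a full eighth-note triplet (3 notes) (three triplet eighths span one quarter) = 2.
Sum: 8 + 2 + 3 + 2 + 3 + 2 + 1 + 8 + 1 + 2 = 32.
32 ÷ 4 = 8 complete bars with 0 eighth notes remaining.

0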